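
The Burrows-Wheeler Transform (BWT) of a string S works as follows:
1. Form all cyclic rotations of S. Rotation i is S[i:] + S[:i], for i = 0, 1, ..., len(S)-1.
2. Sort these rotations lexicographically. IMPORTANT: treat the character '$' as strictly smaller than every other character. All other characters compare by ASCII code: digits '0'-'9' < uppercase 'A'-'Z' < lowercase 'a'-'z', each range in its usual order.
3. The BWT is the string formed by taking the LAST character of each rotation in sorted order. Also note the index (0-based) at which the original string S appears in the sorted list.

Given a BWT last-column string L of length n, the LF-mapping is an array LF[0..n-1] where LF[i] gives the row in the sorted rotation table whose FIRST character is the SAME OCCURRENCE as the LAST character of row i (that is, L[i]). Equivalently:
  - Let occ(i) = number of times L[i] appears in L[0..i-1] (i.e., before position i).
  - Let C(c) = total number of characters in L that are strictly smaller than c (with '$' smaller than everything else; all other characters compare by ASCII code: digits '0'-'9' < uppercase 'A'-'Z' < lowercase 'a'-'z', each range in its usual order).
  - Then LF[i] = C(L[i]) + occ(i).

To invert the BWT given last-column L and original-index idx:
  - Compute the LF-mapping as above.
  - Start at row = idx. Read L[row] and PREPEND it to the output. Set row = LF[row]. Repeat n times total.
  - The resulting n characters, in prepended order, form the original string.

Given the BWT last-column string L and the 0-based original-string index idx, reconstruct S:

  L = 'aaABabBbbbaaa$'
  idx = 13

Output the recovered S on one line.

LF mapping: 4 5 1 2 6 10 3 11 12 13 7 8 9 0
Walk LF starting at row 13, prepending L[row]:
  step 1: row=13, L[13]='$', prepend. Next row=LF[13]=0
  step 2: row=0, L[0]='a', prepend. Next row=LF[0]=4
  step 3: row=4, L[4]='a', prepend. Next row=LF[4]=6
  step 4: row=6, L[6]='B', prepend. Next row=LF[6]=3
  step 5: row=3, L[3]='B', prepend. Next row=LF[3]=2
  step 6: row=2, L[2]='A', prepend. Next row=LF[2]=1
  step 7: row=1, L[1]='a', prepend. Next row=LF[1]=5
  step 8: row=5, L[5]='b', prepend. Next row=LF[5]=10
  step 9: row=10, L[10]='a', prepend. Next row=LF[10]=7
  step 10: row=7, L[7]='b', prepend. Next row=LF[7]=11
  step 11: row=11, L[11]='a', prepend. Next row=LF[11]=8
  step 12: row=8, L[8]='b', prepend. Next row=LF[8]=12
  step 13: row=12, L[12]='a', prepend. Next row=LF[12]=9
  step 14: row=9, L[9]='b', prepend. Next row=LF[9]=13
Reversed output: babababaABBaa$

Answer: babababaABBaa$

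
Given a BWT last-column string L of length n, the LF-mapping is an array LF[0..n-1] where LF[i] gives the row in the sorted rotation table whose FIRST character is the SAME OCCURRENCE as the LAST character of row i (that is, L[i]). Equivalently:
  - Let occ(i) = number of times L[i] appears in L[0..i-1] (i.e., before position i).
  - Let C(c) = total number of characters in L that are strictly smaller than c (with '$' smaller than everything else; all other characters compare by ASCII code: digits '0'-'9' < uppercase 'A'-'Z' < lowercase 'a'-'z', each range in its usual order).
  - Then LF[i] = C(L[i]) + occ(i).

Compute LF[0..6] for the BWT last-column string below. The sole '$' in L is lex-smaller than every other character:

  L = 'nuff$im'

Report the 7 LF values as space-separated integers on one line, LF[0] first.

Char counts: '$':1, 'f':2, 'i':1, 'm':1, 'n':1, 'u':1
C (first-col start): C('$')=0, C('f')=1, C('i')=3, C('m')=4, C('n')=5, C('u')=6
L[0]='n': occ=0, LF[0]=C('n')+0=5+0=5
L[1]='u': occ=0, LF[1]=C('u')+0=6+0=6
L[2]='f': occ=0, LF[2]=C('f')+0=1+0=1
L[3]='f': occ=1, LF[3]=C('f')+1=1+1=2
L[4]='$': occ=0, LF[4]=C('$')+0=0+0=0
L[5]='i': occ=0, LF[5]=C('i')+0=3+0=3
L[6]='m': occ=0, LF[6]=C('m')+0=4+0=4

Answer: 5 6 1 2 0 3 4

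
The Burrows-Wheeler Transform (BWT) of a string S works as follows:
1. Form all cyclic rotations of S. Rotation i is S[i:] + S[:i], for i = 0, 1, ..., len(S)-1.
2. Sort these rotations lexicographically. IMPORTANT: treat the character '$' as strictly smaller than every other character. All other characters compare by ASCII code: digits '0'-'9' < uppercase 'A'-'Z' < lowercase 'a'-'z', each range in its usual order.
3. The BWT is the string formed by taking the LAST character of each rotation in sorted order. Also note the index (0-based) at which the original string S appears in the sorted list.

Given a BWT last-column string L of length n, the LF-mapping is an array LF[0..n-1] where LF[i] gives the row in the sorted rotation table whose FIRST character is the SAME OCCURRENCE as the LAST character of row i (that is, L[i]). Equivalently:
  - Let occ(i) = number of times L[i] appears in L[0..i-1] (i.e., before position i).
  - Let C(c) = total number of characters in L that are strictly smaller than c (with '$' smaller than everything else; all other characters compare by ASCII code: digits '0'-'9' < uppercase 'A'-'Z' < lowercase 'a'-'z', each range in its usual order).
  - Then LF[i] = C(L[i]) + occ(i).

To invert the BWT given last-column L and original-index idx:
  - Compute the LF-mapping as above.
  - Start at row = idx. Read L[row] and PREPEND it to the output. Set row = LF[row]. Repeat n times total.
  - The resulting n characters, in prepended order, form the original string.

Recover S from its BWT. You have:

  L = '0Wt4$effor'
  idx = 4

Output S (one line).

Answer: effort4W0$

Derivation:
LF mapping: 1 3 9 2 0 4 5 6 7 8
Walk LF starting at row 4, prepending L[row]:
  step 1: row=4, L[4]='$', prepend. Next row=LF[4]=0
  step 2: row=0, L[0]='0', prepend. Next row=LF[0]=1
  step 3: row=1, L[1]='W', prepend. Next row=LF[1]=3
  step 4: row=3, L[3]='4', prepend. Next row=LF[3]=2
  step 5: row=2, L[2]='t', prepend. Next row=LF[2]=9
  step 6: row=9, L[9]='r', prepend. Next row=LF[9]=8
  step 7: row=8, L[8]='o', prepend. Next row=LF[8]=7
  step 8: row=7, L[7]='f', prepend. Next row=LF[7]=6
  step 9: row=6, L[6]='f', prepend. Next row=LF[6]=5
  step 10: row=5, L[5]='e', prepend. Next row=LF[5]=4
Reversed output: effort4W0$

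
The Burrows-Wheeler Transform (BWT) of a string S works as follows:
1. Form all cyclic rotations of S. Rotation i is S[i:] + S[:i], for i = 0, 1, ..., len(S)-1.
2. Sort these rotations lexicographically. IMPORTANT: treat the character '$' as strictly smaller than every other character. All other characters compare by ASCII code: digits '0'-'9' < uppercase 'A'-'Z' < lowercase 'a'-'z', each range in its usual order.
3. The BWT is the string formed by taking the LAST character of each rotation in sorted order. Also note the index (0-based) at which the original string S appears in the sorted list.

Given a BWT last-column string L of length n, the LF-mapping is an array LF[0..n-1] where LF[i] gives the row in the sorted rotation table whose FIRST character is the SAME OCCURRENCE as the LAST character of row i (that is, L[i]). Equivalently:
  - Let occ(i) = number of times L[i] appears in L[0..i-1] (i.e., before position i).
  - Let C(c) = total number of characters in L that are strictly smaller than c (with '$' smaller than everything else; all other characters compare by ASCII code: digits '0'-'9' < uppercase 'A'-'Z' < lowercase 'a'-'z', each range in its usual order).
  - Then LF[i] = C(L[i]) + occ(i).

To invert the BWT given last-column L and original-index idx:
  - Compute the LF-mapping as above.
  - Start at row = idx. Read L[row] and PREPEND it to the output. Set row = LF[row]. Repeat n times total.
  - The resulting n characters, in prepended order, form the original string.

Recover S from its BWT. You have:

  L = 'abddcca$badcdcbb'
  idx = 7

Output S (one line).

Answer: bddabdccdacbcba$

Derivation:
LF mapping: 1 4 12 13 8 9 2 0 5 3 14 10 15 11 6 7
Walk LF starting at row 7, prepending L[row]:
  step 1: row=7, L[7]='$', prepend. Next row=LF[7]=0
  step 2: row=0, L[0]='a', prepend. Next row=LF[0]=1
  step 3: row=1, L[1]='b', prepend. Next row=LF[1]=4
  step 4: row=4, L[4]='c', prepend. Next row=LF[4]=8
  step 5: row=8, L[8]='b', prepend. Next row=LF[8]=5
  step 6: row=5, L[5]='c', prepend. Next row=LF[5]=9
  step 7: row=9, L[9]='a', prepend. Next row=LF[9]=3
  step 8: row=3, L[3]='d', prepend. Next row=LF[3]=13
  step 9: row=13, L[13]='c', prepend. Next row=LF[13]=11
  step 10: row=11, L[11]='c', prepend. Next row=LF[11]=10
  step 11: row=10, L[10]='d', prepend. Next row=LF[10]=14
  step 12: row=14, L[14]='b', prepend. Next row=LF[14]=6
  step 13: row=6, L[6]='a', prepend. Next row=LF[6]=2
  step 14: row=2, L[2]='d', prepend. Next row=LF[2]=12
  step 15: row=12, L[12]='d', prepend. Next row=LF[12]=15
  step 16: row=15, L[15]='b', prepend. Next row=LF[15]=7
Reversed output: bddabdccdacbcba$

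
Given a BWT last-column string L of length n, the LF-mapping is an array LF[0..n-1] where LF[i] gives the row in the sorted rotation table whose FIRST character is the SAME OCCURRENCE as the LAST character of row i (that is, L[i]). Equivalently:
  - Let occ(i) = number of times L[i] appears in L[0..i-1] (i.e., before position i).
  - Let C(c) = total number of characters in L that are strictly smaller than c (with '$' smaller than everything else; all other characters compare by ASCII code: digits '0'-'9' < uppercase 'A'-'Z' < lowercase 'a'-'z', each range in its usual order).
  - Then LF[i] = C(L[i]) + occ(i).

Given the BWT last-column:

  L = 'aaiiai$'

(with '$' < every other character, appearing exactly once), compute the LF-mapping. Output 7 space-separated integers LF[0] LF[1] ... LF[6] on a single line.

Char counts: '$':1, 'a':3, 'i':3
C (first-col start): C('$')=0, C('a')=1, C('i')=4
L[0]='a': occ=0, LF[0]=C('a')+0=1+0=1
L[1]='a': occ=1, LF[1]=C('a')+1=1+1=2
L[2]='i': occ=0, LF[2]=C('i')+0=4+0=4
L[3]='i': occ=1, LF[3]=C('i')+1=4+1=5
L[4]='a': occ=2, LF[4]=C('a')+2=1+2=3
L[5]='i': occ=2, LF[5]=C('i')+2=4+2=6
L[6]='$': occ=0, LF[6]=C('$')+0=0+0=0

Answer: 1 2 4 5 3 6 0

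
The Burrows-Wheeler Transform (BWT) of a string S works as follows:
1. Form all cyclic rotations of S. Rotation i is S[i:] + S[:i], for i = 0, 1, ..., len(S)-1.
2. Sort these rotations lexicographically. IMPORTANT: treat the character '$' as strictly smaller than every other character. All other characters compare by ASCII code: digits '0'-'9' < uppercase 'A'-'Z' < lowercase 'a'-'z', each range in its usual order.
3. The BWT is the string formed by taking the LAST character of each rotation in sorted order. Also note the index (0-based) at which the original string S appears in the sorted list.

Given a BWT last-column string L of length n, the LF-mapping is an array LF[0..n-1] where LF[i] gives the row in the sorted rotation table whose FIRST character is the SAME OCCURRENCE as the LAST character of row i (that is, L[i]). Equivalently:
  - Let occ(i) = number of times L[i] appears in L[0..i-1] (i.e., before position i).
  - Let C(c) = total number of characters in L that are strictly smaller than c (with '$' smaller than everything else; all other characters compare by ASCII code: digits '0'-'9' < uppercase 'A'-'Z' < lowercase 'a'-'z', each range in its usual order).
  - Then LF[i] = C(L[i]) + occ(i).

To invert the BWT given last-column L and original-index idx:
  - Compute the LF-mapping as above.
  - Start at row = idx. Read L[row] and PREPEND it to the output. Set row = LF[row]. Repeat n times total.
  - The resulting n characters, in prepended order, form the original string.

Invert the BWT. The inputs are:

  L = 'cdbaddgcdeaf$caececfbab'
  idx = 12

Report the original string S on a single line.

LF mapping: 8 13 5 1 14 15 22 9 16 17 2 20 0 10 3 18 11 19 12 21 6 4 7
Walk LF starting at row 12, prepending L[row]:
  step 1: row=12, L[12]='$', prepend. Next row=LF[12]=0
  step 2: row=0, L[0]='c', prepend. Next row=LF[0]=8
  step 3: row=8, L[8]='d', prepend. Next row=LF[8]=16
  step 4: row=16, L[16]='c', prepend. Next row=LF[16]=11
  step 5: row=11, L[11]='f', prepend. Next row=LF[11]=20
  step 6: row=20, L[20]='b', prepend. Next row=LF[20]=6
  step 7: row=6, L[6]='g', prepend. Next row=LF[6]=22
  step 8: row=22, L[22]='b', prepend. Next row=LF[22]=7
  step 9: row=7, L[7]='c', prepend. Next row=LF[7]=9
  step 10: row=9, L[9]='e', prepend. Next row=LF[9]=17
  step 11: row=17, L[17]='e', prepend. Next row=LF[17]=19
  step 12: row=19, L[19]='f', prepend. Next row=LF[19]=21
  step 13: row=21, L[21]='a', prepend. Next row=LF[21]=4
  step 14: row=4, L[4]='d', prepend. Next row=LF[4]=14
  step 15: row=14, L[14]='a', prepend. Next row=LF[14]=3
  step 16: row=3, L[3]='a', prepend. Next row=LF[3]=1
  step 17: row=1, L[1]='d', prepend. Next row=LF[1]=13
  step 18: row=13, L[13]='c', prepend. Next row=LF[13]=10
  step 19: row=10, L[10]='a', prepend. Next row=LF[10]=2
  step 20: row=2, L[2]='b', prepend. Next row=LF[2]=5
  step 21: row=5, L[5]='d', prepend. Next row=LF[5]=15
  step 22: row=15, L[15]='e', prepend. Next row=LF[15]=18
  step 23: row=18, L[18]='c', prepend. Next row=LF[18]=12
Reversed output: cedbacdaadafeecbgbfcdc$

Answer: cedbacdaadafeecbgbfcdc$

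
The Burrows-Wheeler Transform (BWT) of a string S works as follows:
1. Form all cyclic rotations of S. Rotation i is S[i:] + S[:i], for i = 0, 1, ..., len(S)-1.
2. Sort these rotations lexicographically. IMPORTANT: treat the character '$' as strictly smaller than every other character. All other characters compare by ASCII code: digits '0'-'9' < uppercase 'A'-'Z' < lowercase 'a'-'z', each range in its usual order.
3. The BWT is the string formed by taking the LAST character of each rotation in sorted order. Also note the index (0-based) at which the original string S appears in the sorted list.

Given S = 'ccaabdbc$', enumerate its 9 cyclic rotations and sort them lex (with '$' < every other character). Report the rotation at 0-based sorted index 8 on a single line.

Answer: dbc$ccaab

Derivation:
All 9 rotations (rotation i = S[i:]+S[:i]):
  rot[0] = ccaabdbc$
  rot[1] = caabdbc$c
  rot[2] = aabdbc$cc
  rot[3] = abdbc$cca
  rot[4] = bdbc$ccaa
  rot[5] = dbc$ccaab
  rot[6] = bc$ccaabd
  rot[7] = c$ccaabdb
  rot[8] = $ccaabdbc
Sorted (with $ < everything):
  sorted[0] = $ccaabdbc
  sorted[1] = aabdbc$cc
  sorted[2] = abdbc$cca
  sorted[3] = bc$ccaabd
  sorted[4] = bdbc$ccaa
  sorted[5] = c$ccaabdb
  sorted[6] = caabdbc$c
  sorted[7] = ccaabdbc$
  sorted[8] = dbc$ccaab
sorted[8] = dbc$ccaab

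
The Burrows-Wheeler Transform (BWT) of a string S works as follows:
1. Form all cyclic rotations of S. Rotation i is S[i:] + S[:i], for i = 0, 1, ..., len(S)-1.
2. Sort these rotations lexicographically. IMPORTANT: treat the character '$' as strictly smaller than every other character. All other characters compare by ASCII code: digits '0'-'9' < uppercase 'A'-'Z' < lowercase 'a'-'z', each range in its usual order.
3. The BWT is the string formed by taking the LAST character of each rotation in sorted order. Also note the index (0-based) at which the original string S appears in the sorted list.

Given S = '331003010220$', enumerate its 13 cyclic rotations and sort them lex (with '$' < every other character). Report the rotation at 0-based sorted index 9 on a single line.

Answer: 220$331003010

Derivation:
All 13 rotations (rotation i = S[i:]+S[:i]):
  rot[0] = 331003010220$
  rot[1] = 31003010220$3
  rot[2] = 1003010220$33
  rot[3] = 003010220$331
  rot[4] = 03010220$3310
  rot[5] = 3010220$33100
  rot[6] = 010220$331003
  rot[7] = 10220$3310030
  rot[8] = 0220$33100301
  rot[9] = 220$331003010
  rot[10] = 20$3310030102
  rot[11] = 0$33100301022
  rot[12] = $331003010220
Sorted (with $ < everything):
  sorted[0] = $331003010220
  sorted[1] = 0$33100301022
  sorted[2] = 003010220$331
  sorted[3] = 010220$331003
  sorted[4] = 0220$33100301
  sorted[5] = 03010220$3310
  sorted[6] = 1003010220$33
  sorted[7] = 10220$3310030
  sorted[8] = 20$3310030102
  sorted[9] = 220$331003010
  sorted[10] = 3010220$33100
  sorted[11] = 31003010220$3
  sorted[12] = 331003010220$
sorted[9] = 220$331003010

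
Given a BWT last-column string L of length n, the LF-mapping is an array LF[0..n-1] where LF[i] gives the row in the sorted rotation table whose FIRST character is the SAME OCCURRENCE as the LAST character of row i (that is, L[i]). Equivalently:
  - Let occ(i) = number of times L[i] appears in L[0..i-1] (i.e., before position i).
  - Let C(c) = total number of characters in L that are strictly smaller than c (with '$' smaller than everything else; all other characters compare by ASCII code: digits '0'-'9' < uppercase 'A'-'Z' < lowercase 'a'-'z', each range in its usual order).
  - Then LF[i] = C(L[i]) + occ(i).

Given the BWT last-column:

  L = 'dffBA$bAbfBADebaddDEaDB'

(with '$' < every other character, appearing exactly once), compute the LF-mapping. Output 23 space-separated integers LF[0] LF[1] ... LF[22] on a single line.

Char counts: '$':1, 'A':3, 'B':3, 'D':3, 'E':1, 'a':2, 'b':3, 'd':3, 'e':1, 'f':3
C (first-col start): C('$')=0, C('A')=1, C('B')=4, C('D')=7, C('E')=10, C('a')=11, C('b')=13, C('d')=16, C('e')=19, C('f')=20
L[0]='d': occ=0, LF[0]=C('d')+0=16+0=16
L[1]='f': occ=0, LF[1]=C('f')+0=20+0=20
L[2]='f': occ=1, LF[2]=C('f')+1=20+1=21
L[3]='B': occ=0, LF[3]=C('B')+0=4+0=4
L[4]='A': occ=0, LF[4]=C('A')+0=1+0=1
L[5]='$': occ=0, LF[5]=C('$')+0=0+0=0
L[6]='b': occ=0, LF[6]=C('b')+0=13+0=13
L[7]='A': occ=1, LF[7]=C('A')+1=1+1=2
L[8]='b': occ=1, LF[8]=C('b')+1=13+1=14
L[9]='f': occ=2, LF[9]=C('f')+2=20+2=22
L[10]='B': occ=1, LF[10]=C('B')+1=4+1=5
L[11]='A': occ=2, LF[11]=C('A')+2=1+2=3
L[12]='D': occ=0, LF[12]=C('D')+0=7+0=7
L[13]='e': occ=0, LF[13]=C('e')+0=19+0=19
L[14]='b': occ=2, LF[14]=C('b')+2=13+2=15
L[15]='a': occ=0, LF[15]=C('a')+0=11+0=11
L[16]='d': occ=1, LF[16]=C('d')+1=16+1=17
L[17]='d': occ=2, LF[17]=C('d')+2=16+2=18
L[18]='D': occ=1, LF[18]=C('D')+1=7+1=8
L[19]='E': occ=0, LF[19]=C('E')+0=10+0=10
L[20]='a': occ=1, LF[20]=C('a')+1=11+1=12
L[21]='D': occ=2, LF[21]=C('D')+2=7+2=9
L[22]='B': occ=2, LF[22]=C('B')+2=4+2=6

Answer: 16 20 21 4 1 0 13 2 14 22 5 3 7 19 15 11 17 18 8 10 12 9 6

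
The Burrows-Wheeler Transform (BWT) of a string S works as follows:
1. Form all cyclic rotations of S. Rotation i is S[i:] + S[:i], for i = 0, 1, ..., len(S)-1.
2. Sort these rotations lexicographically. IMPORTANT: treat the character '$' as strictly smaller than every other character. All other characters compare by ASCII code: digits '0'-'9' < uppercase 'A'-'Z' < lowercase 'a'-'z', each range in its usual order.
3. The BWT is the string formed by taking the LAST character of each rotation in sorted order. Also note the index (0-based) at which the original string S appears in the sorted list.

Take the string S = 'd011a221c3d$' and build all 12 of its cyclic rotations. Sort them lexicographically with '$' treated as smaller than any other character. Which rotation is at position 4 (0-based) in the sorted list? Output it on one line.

Answer: 1c3d$d011a22

Derivation:
All 12 rotations (rotation i = S[i:]+S[:i]):
  rot[0] = d011a221c3d$
  rot[1] = 011a221c3d$d
  rot[2] = 11a221c3d$d0
  rot[3] = 1a221c3d$d01
  rot[4] = a221c3d$d011
  rot[5] = 221c3d$d011a
  rot[6] = 21c3d$d011a2
  rot[7] = 1c3d$d011a22
  rot[8] = c3d$d011a221
  rot[9] = 3d$d011a221c
  rot[10] = d$d011a221c3
  rot[11] = $d011a221c3d
Sorted (with $ < everything):
  sorted[0] = $d011a221c3d
  sorted[1] = 011a221c3d$d
  sorted[2] = 11a221c3d$d0
  sorted[3] = 1a221c3d$d01
  sorted[4] = 1c3d$d011a22
  sorted[5] = 21c3d$d011a2
  sorted[6] = 221c3d$d011a
  sorted[7] = 3d$d011a221c
  sorted[8] = a221c3d$d011
  sorted[9] = c3d$d011a221
  sorted[10] = d$d011a221c3
  sorted[11] = d011a221c3d$
sorted[4] = 1c3d$d011a22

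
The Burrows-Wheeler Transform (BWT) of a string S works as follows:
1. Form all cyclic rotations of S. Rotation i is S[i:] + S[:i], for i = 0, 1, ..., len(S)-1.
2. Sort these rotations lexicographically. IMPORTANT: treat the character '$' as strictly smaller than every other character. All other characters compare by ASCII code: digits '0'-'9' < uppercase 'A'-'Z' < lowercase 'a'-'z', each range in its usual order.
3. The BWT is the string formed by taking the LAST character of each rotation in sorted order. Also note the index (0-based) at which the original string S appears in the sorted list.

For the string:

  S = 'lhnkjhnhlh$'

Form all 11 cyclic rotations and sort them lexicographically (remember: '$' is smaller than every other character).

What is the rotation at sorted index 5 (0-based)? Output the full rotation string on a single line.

Answer: jhnhlh$lhnk

Derivation:
All 11 rotations (rotation i = S[i:]+S[:i]):
  rot[0] = lhnkjhnhlh$
  rot[1] = hnkjhnhlh$l
  rot[2] = nkjhnhlh$lh
  rot[3] = kjhnhlh$lhn
  rot[4] = jhnhlh$lhnk
  rot[5] = hnhlh$lhnkj
  rot[6] = nhlh$lhnkjh
  rot[7] = hlh$lhnkjhn
  rot[8] = lh$lhnkjhnh
  rot[9] = h$lhnkjhnhl
  rot[10] = $lhnkjhnhlh
Sorted (with $ < everything):
  sorted[0] = $lhnkjhnhlh
  sorted[1] = h$lhnkjhnhl
  sorted[2] = hlh$lhnkjhn
  sorted[3] = hnhlh$lhnkj
  sorted[4] = hnkjhnhlh$l
  sorted[5] = jhnhlh$lhnk
  sorted[6] = kjhnhlh$lhn
  sorted[7] = lh$lhnkjhnh
  sorted[8] = lhnkjhnhlh$
  sorted[9] = nhlh$lhnkjh
  sorted[10] = nkjhnhlh$lh
sorted[5] = jhnhlh$lhnk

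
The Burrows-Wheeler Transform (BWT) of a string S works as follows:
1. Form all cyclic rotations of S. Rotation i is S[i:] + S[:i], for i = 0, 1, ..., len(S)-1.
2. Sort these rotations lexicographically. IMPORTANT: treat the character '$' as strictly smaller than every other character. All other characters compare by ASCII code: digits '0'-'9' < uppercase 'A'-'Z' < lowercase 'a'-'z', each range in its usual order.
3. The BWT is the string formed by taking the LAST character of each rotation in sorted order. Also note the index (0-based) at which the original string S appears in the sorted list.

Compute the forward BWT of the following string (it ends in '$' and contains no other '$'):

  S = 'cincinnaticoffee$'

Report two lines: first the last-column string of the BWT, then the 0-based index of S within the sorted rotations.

Answer: en$nieffotccniica
2

Derivation:
All 17 rotations (rotation i = S[i:]+S[:i]):
  rot[0] = cincinnaticoffee$
  rot[1] = incinnaticoffee$c
  rot[2] = ncinnaticoffee$ci
  rot[3] = cinnaticoffee$cin
  rot[4] = innaticoffee$cinc
  rot[5] = nnaticoffee$cinci
  rot[6] = naticoffee$cincin
  rot[7] = aticoffee$cincinn
  rot[8] = ticoffee$cincinna
  rot[9] = icoffee$cincinnat
  rot[10] = coffee$cincinnati
  rot[11] = offee$cincinnatic
  rot[12] = ffee$cincinnatico
  rot[13] = fee$cincinnaticof
  rot[14] = ee$cincinnaticoff
  rot[15] = e$cincinnaticoffe
  rot[16] = $cincinnaticoffee
Sorted (with $ < everything):
  sorted[0] = $cincinnaticoffee  (last char: 'e')
  sorted[1] = aticoffee$cincinn  (last char: 'n')
  sorted[2] = cincinnaticoffee$  (last char: '$')
  sorted[3] = cinnaticoffee$cin  (last char: 'n')
  sorted[4] = coffee$cincinnati  (last char: 'i')
  sorted[5] = e$cincinnaticoffe  (last char: 'e')
  sorted[6] = ee$cincinnaticoff  (last char: 'f')
  sorted[7] = fee$cincinnaticof  (last char: 'f')
  sorted[8] = ffee$cincinnatico  (last char: 'o')
  sorted[9] = icoffee$cincinnat  (last char: 't')
  sorted[10] = incinnaticoffee$c  (last char: 'c')
  sorted[11] = innaticoffee$cinc  (last char: 'c')
  sorted[12] = naticoffee$cincin  (last char: 'n')
  sorted[13] = ncinnaticoffee$ci  (last char: 'i')
  sorted[14] = nnaticoffee$cinci  (last char: 'i')
  sorted[15] = offee$cincinnatic  (last char: 'c')
  sorted[16] = ticoffee$cincinna  (last char: 'a')
Last column: en$nieffotccniica
Original string S is at sorted index 2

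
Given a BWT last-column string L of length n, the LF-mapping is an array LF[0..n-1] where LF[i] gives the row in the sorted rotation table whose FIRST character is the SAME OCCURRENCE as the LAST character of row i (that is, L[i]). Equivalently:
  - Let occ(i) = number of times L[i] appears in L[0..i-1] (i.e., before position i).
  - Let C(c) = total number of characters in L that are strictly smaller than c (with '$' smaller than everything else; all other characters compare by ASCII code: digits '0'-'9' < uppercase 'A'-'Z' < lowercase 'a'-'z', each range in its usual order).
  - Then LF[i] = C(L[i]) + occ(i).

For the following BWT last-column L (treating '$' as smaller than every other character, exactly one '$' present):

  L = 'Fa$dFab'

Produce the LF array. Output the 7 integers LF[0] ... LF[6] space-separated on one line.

Char counts: '$':1, 'F':2, 'a':2, 'b':1, 'd':1
C (first-col start): C('$')=0, C('F')=1, C('a')=3, C('b')=5, C('d')=6
L[0]='F': occ=0, LF[0]=C('F')+0=1+0=1
L[1]='a': occ=0, LF[1]=C('a')+0=3+0=3
L[2]='$': occ=0, LF[2]=C('$')+0=0+0=0
L[3]='d': occ=0, LF[3]=C('d')+0=6+0=6
L[4]='F': occ=1, LF[4]=C('F')+1=1+1=2
L[5]='a': occ=1, LF[5]=C('a')+1=3+1=4
L[6]='b': occ=0, LF[6]=C('b')+0=5+0=5

Answer: 1 3 0 6 2 4 5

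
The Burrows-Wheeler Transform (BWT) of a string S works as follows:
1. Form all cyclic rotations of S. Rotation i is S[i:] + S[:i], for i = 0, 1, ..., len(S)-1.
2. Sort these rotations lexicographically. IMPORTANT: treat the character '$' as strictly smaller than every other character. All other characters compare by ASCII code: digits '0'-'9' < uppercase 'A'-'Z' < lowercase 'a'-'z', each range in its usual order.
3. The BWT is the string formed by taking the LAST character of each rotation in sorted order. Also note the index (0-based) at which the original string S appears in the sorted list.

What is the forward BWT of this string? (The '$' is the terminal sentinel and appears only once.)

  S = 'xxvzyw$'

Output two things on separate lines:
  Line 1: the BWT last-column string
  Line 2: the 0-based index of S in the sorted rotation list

Answer: wxyx$zv
4

Derivation:
All 7 rotations (rotation i = S[i:]+S[:i]):
  rot[0] = xxvzyw$
  rot[1] = xvzyw$x
  rot[2] = vzyw$xx
  rot[3] = zyw$xxv
  rot[4] = yw$xxvz
  rot[5] = w$xxvzy
  rot[6] = $xxvzyw
Sorted (with $ < everything):
  sorted[0] = $xxvzyw  (last char: 'w')
  sorted[1] = vzyw$xx  (last char: 'x')
  sorted[2] = w$xxvzy  (last char: 'y')
  sorted[3] = xvzyw$x  (last char: 'x')
  sorted[4] = xxvzyw$  (last char: '$')
  sorted[5] = yw$xxvz  (last char: 'z')
  sorted[6] = zyw$xxv  (last char: 'v')
Last column: wxyx$zv
Original string S is at sorted index 4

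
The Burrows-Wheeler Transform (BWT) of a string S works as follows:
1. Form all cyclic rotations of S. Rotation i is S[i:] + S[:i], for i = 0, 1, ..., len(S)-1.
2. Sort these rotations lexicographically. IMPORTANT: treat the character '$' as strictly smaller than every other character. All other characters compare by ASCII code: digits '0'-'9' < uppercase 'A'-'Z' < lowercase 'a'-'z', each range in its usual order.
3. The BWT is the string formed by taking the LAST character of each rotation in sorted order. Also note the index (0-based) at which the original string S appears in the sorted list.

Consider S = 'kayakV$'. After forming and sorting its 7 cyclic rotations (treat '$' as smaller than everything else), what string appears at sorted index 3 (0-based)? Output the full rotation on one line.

Answer: ayakV$k

Derivation:
All 7 rotations (rotation i = S[i:]+S[:i]):
  rot[0] = kayakV$
  rot[1] = ayakV$k
  rot[2] = yakV$ka
  rot[3] = akV$kay
  rot[4] = kV$kaya
  rot[5] = V$kayak
  rot[6] = $kayakV
Sorted (with $ < everything):
  sorted[0] = $kayakV
  sorted[1] = V$kayak
  sorted[2] = akV$kay
  sorted[3] = ayakV$k
  sorted[4] = kV$kaya
  sorted[5] = kayakV$
  sorted[6] = yakV$ka
sorted[3] = ayakV$k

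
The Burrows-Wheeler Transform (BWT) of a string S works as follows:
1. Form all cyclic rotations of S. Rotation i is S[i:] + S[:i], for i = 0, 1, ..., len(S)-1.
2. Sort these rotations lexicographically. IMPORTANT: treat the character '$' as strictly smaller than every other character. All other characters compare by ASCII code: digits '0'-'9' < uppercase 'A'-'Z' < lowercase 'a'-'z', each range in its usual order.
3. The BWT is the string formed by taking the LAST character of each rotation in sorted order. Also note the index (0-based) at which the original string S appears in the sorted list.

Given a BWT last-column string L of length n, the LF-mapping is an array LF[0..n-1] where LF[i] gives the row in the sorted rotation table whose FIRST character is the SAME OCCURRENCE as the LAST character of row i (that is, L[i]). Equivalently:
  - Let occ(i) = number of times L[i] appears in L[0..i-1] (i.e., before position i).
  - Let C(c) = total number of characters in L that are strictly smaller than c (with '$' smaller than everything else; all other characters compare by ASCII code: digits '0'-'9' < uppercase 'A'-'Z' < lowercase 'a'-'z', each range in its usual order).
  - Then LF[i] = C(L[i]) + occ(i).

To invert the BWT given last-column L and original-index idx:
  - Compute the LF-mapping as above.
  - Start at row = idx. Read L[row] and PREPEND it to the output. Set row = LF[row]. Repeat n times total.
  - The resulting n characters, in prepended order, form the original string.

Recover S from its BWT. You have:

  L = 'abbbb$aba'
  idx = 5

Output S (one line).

Answer: bababbba$

Derivation:
LF mapping: 1 4 5 6 7 0 2 8 3
Walk LF starting at row 5, prepending L[row]:
  step 1: row=5, L[5]='$', prepend. Next row=LF[5]=0
  step 2: row=0, L[0]='a', prepend. Next row=LF[0]=1
  step 3: row=1, L[1]='b', prepend. Next row=LF[1]=4
  step 4: row=4, L[4]='b', prepend. Next row=LF[4]=7
  step 5: row=7, L[7]='b', prepend. Next row=LF[7]=8
  step 6: row=8, L[8]='a', prepend. Next row=LF[8]=3
  step 7: row=3, L[3]='b', prepend. Next row=LF[3]=6
  step 8: row=6, L[6]='a', prepend. Next row=LF[6]=2
  step 9: row=2, L[2]='b', prepend. Next row=LF[2]=5
Reversed output: bababbba$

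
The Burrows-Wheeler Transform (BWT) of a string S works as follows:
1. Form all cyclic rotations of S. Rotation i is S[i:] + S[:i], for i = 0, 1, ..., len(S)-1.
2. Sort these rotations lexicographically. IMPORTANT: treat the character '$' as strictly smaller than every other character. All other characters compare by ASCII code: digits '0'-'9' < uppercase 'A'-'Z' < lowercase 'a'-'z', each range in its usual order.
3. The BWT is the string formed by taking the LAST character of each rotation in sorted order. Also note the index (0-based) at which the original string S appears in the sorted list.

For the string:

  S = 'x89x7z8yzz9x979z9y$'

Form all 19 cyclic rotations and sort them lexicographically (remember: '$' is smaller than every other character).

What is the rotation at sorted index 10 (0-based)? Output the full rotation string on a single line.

All 19 rotations (rotation i = S[i:]+S[:i]):
  rot[0] = x89x7z8yzz9x979z9y$
  rot[1] = 89x7z8yzz9x979z9y$x
  rot[2] = 9x7z8yzz9x979z9y$x8
  rot[3] = x7z8yzz9x979z9y$x89
  rot[4] = 7z8yzz9x979z9y$x89x
  rot[5] = z8yzz9x979z9y$x89x7
  rot[6] = 8yzz9x979z9y$x89x7z
  rot[7] = yzz9x979z9y$x89x7z8
  rot[8] = zz9x979z9y$x89x7z8y
  rot[9] = z9x979z9y$x89x7z8yz
  rot[10] = 9x979z9y$x89x7z8yzz
  rot[11] = x979z9y$x89x7z8yzz9
  rot[12] = 979z9y$x89x7z8yzz9x
  rot[13] = 79z9y$x89x7z8yzz9x9
  rot[14] = 9z9y$x89x7z8yzz9x97
  rot[15] = z9y$x89x7z8yzz9x979
  rot[16] = 9y$x89x7z8yzz9x979z
  rot[17] = y$x89x7z8yzz9x979z9
  rot[18] = $x89x7z8yzz9x979z9y
Sorted (with $ < everything):
  sorted[0] = $x89x7z8yzz9x979z9y
  sorted[1] = 79z9y$x89x7z8yzz9x9
  sorted[2] = 7z8yzz9x979z9y$x89x
  sorted[3] = 89x7z8yzz9x979z9y$x
  sorted[4] = 8yzz9x979z9y$x89x7z
  sorted[5] = 979z9y$x89x7z8yzz9x
  sorted[6] = 9x7z8yzz9x979z9y$x8
  sorted[7] = 9x979z9y$x89x7z8yzz
  sorted[8] = 9y$x89x7z8yzz9x979z
  sorted[9] = 9z9y$x89x7z8yzz9x97
  sorted[10] = x7z8yzz9x979z9y$x89
  sorted[11] = x89x7z8yzz9x979z9y$
  sorted[12] = x979z9y$x89x7z8yzz9
  sorted[13] = y$x89x7z8yzz9x979z9
  sorted[14] = yzz9x979z9y$x89x7z8
  sorted[15] = z8yzz9x979z9y$x89x7
  sorted[16] = z9x979z9y$x89x7z8yz
  sorted[17] = z9y$x89x7z8yzz9x979
  sorted[18] = zz9x979z9y$x89x7z8y
sorted[10] = x7z8yzz9x979z9y$x89

Answer: x7z8yzz9x979z9y$x89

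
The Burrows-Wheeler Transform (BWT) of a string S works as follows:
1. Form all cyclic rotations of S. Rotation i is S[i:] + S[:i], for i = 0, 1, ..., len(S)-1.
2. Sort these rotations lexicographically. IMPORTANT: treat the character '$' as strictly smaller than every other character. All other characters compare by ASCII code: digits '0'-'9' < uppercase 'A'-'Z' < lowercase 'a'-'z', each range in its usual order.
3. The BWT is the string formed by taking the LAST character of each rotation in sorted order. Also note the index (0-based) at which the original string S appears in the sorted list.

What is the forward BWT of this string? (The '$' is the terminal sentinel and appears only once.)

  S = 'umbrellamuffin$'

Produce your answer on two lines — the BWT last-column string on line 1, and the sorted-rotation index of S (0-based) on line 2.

All 15 rotations (rotation i = S[i:]+S[:i]):
  rot[0] = umbrellamuffin$
  rot[1] = mbrellamuffin$u
  rot[2] = brellamuffin$um
  rot[3] = rellamuffin$umb
  rot[4] = ellamuffin$umbr
  rot[5] = llamuffin$umbre
  rot[6] = lamuffin$umbrel
  rot[7] = amuffin$umbrell
  rot[8] = muffin$umbrella
  rot[9] = uffin$umbrellam
  rot[10] = ffin$umbrellamu
  rot[11] = fin$umbrellamuf
  rot[12] = in$umbrellamuff
  rot[13] = n$umbrellamuffi
  rot[14] = $umbrellamuffin
Sorted (with $ < everything):
  sorted[0] = $umbrellamuffin  (last char: 'n')
  sorted[1] = amuffin$umbrell  (last char: 'l')
  sorted[2] = brellamuffin$um  (last char: 'm')
  sorted[3] = ellamuffin$umbr  (last char: 'r')
  sorted[4] = ffin$umbrellamu  (last char: 'u')
  sorted[5] = fin$umbrellamuf  (last char: 'f')
  sorted[6] = in$umbrellamuff  (last char: 'f')
  sorted[7] = lamuffin$umbrel  (last char: 'l')
  sorted[8] = llamuffin$umbre  (last char: 'e')
  sorted[9] = mbrellamuffin$u  (last char: 'u')
  sorted[10] = muffin$umbrella  (last char: 'a')
  sorted[11] = n$umbrellamuffi  (last char: 'i')
  sorted[12] = rellamuffin$umb  (last char: 'b')
  sorted[13] = uffin$umbrellam  (last char: 'm')
  sorted[14] = umbrellamuffin$  (last char: '$')
Last column: nlmruffleuaibm$
Original string S is at sorted index 14

Answer: nlmruffleuaibm$
14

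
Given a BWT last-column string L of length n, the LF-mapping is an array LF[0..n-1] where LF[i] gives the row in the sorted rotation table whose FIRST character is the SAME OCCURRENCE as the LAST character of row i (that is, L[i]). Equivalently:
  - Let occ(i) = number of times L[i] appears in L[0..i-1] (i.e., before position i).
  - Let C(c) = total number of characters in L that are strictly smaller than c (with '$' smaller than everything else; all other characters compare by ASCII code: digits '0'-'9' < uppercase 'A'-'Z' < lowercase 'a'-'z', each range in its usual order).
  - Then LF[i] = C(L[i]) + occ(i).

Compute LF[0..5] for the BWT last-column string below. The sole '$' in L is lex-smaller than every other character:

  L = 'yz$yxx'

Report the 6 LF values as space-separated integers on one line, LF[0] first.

Char counts: '$':1, 'x':2, 'y':2, 'z':1
C (first-col start): C('$')=0, C('x')=1, C('y')=3, C('z')=5
L[0]='y': occ=0, LF[0]=C('y')+0=3+0=3
L[1]='z': occ=0, LF[1]=C('z')+0=5+0=5
L[2]='$': occ=0, LF[2]=C('$')+0=0+0=0
L[3]='y': occ=1, LF[3]=C('y')+1=3+1=4
L[4]='x': occ=0, LF[4]=C('x')+0=1+0=1
L[5]='x': occ=1, LF[5]=C('x')+1=1+1=2

Answer: 3 5 0 4 1 2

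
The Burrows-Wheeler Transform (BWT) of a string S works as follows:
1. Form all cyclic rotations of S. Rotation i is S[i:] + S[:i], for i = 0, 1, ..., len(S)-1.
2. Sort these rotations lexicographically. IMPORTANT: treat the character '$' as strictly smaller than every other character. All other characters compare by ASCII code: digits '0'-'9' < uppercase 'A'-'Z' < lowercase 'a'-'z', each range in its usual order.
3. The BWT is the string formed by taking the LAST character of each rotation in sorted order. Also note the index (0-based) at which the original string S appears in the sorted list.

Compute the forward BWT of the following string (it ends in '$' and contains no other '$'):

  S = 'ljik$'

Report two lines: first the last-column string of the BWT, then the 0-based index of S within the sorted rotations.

Answer: kjli$
4

Derivation:
All 5 rotations (rotation i = S[i:]+S[:i]):
  rot[0] = ljik$
  rot[1] = jik$l
  rot[2] = ik$lj
  rot[3] = k$lji
  rot[4] = $ljik
Sorted (with $ < everything):
  sorted[0] = $ljik  (last char: 'k')
  sorted[1] = ik$lj  (last char: 'j')
  sorted[2] = jik$l  (last char: 'l')
  sorted[3] = k$lji  (last char: 'i')
  sorted[4] = ljik$  (last char: '$')
Last column: kjli$
Original string S is at sorted index 4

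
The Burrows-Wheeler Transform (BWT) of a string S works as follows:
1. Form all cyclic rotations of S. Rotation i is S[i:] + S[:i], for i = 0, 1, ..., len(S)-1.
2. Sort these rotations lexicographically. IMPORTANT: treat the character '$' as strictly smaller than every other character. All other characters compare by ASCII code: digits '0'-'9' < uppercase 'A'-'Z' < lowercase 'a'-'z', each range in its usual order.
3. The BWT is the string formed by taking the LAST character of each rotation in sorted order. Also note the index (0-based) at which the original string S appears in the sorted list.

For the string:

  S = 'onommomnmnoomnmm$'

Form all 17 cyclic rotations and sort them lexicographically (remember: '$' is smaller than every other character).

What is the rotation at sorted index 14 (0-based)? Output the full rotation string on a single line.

All 17 rotations (rotation i = S[i:]+S[:i]):
  rot[0] = onommomnmnoomnmm$
  rot[1] = nommomnmnoomnmm$o
  rot[2] = ommomnmnoomnmm$on
  rot[3] = mmomnmnoomnmm$ono
  rot[4] = momnmnoomnmm$onom
  rot[5] = omnmnoomnmm$onomm
  rot[6] = mnmnoomnmm$onommo
  rot[7] = nmnoomnmm$onommom
  rot[8] = mnoomnmm$onommomn
  rot[9] = noomnmm$onommomnm
  rot[10] = oomnmm$onommomnmn
  rot[11] = omnmm$onommomnmno
  rot[12] = mnmm$onommomnmnoo
  rot[13] = nmm$onommomnmnoom
  rot[14] = mm$onommomnmnoomn
  rot[15] = m$onommomnmnoomnm
  rot[16] = $onommomnmnoomnmm
Sorted (with $ < everything):
  sorted[0] = $onommomnmnoomnmm
  sorted[1] = m$onommomnmnoomnm
  sorted[2] = mm$onommomnmnoomn
  sorted[3] = mmomnmnoomnmm$ono
  sorted[4] = mnmm$onommomnmnoo
  sorted[5] = mnmnoomnmm$onommo
  sorted[6] = mnoomnmm$onommomn
  sorted[7] = momnmnoomnmm$onom
  sorted[8] = nmm$onommomnmnoom
  sorted[9] = nmnoomnmm$onommom
  sorted[10] = nommomnmnoomnmm$o
  sorted[11] = noomnmm$onommomnm
  sorted[12] = ommomnmnoomnmm$on
  sorted[13] = omnmm$onommomnmno
  sorted[14] = omnmnoomnmm$onomm
  sorted[15] = onommomnmnoomnmm$
  sorted[16] = oomnmm$onommomnmn
sorted[14] = omnmnoomnmm$onomm

Answer: omnmnoomnmm$onomm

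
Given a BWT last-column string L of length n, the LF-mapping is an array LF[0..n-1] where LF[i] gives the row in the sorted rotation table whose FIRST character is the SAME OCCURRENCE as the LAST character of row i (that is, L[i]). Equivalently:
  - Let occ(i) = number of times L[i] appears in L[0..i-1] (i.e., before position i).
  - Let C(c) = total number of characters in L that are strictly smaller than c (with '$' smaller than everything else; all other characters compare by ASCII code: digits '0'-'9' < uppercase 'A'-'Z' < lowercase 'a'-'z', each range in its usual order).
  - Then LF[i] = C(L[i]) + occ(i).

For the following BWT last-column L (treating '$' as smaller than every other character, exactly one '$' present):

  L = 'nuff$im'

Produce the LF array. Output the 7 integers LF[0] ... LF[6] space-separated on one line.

Answer: 5 6 1 2 0 3 4

Derivation:
Char counts: '$':1, 'f':2, 'i':1, 'm':1, 'n':1, 'u':1
C (first-col start): C('$')=0, C('f')=1, C('i')=3, C('m')=4, C('n')=5, C('u')=6
L[0]='n': occ=0, LF[0]=C('n')+0=5+0=5
L[1]='u': occ=0, LF[1]=C('u')+0=6+0=6
L[2]='f': occ=0, LF[2]=C('f')+0=1+0=1
L[3]='f': occ=1, LF[3]=C('f')+1=1+1=2
L[4]='$': occ=0, LF[4]=C('$')+0=0+0=0
L[5]='i': occ=0, LF[5]=C('i')+0=3+0=3
L[6]='m': occ=0, LF[6]=C('m')+0=4+0=4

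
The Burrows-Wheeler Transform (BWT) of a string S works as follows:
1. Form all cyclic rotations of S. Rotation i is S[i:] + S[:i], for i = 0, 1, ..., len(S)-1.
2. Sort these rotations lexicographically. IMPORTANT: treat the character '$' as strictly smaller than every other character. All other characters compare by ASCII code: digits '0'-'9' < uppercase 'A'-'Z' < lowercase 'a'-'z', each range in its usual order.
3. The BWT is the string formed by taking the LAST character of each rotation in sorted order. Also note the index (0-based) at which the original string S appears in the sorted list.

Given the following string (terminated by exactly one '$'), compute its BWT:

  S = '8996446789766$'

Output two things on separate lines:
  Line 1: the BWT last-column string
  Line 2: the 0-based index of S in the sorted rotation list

Answer: 6646974967$988
10

Derivation:
All 14 rotations (rotation i = S[i:]+S[:i]):
  rot[0] = 8996446789766$
  rot[1] = 996446789766$8
  rot[2] = 96446789766$89
  rot[3] = 6446789766$899
  rot[4] = 446789766$8996
  rot[5] = 46789766$89964
  rot[6] = 6789766$899644
  rot[7] = 789766$8996446
  rot[8] = 89766$89964467
  rot[9] = 9766$899644678
  rot[10] = 766$8996446789
  rot[11] = 66$89964467897
  rot[12] = 6$899644678976
  rot[13] = $8996446789766
Sorted (with $ < everything):
  sorted[0] = $8996446789766  (last char: '6')
  sorted[1] = 446789766$8996  (last char: '6')
  sorted[2] = 46789766$89964  (last char: '4')
  sorted[3] = 6$899644678976  (last char: '6')
  sorted[4] = 6446789766$899  (last char: '9')
  sorted[5] = 66$89964467897  (last char: '7')
  sorted[6] = 6789766$899644  (last char: '4')
  sorted[7] = 766$8996446789  (last char: '9')
  sorted[8] = 789766$8996446  (last char: '6')
  sorted[9] = 89766$89964467  (last char: '7')
  sorted[10] = 8996446789766$  (last char: '$')
  sorted[11] = 96446789766$89  (last char: '9')
  sorted[12] = 9766$899644678  (last char: '8')
  sorted[13] = 996446789766$8  (last char: '8')
Last column: 6646974967$988
Original string S is at sorted index 10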